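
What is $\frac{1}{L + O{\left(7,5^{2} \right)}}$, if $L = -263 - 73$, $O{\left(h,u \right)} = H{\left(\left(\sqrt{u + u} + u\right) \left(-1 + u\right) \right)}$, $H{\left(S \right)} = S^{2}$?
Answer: $\frac{8093}{2279839152} - \frac{125 \sqrt{2}}{94993298} \approx 1.6889 \cdot 10^{-6}$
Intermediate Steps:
$O{\left(h,u \right)} = \left(-1 + u\right)^{2} \left(u + \sqrt{2} \sqrt{u}\right)^{2}$ ($O{\left(h,u \right)} = \left(\left(\sqrt{u + u} + u\right) \left(-1 + u\right)\right)^{2} = \left(\left(\sqrt{2 u} + u\right) \left(-1 + u\right)\right)^{2} = \left(\left(\sqrt{2} \sqrt{u} + u\right) \left(-1 + u\right)\right)^{2} = \left(\left(u + \sqrt{2} \sqrt{u}\right) \left(-1 + u\right)\right)^{2} = \left(\left(-1 + u\right) \left(u + \sqrt{2} \sqrt{u}\right)\right)^{2} = \left(-1 + u\right)^{2} \left(u + \sqrt{2} \sqrt{u}\right)^{2}$)
$L = -336$ ($L = -263 - 73 = -336$)
$\frac{1}{L + O{\left(7,5^{2} \right)}} = \frac{1}{-336 + \left(\left(5^{2}\right)^{2} - 5^{2} + \sqrt{2} \left(5^{2}\right)^{\frac{3}{2}} - \sqrt{2} \sqrt{5^{2}}\right)^{2}} = \frac{1}{-336 + \left(25^{2} - 25 + \sqrt{2} \cdot 25^{\frac{3}{2}} - \sqrt{2} \sqrt{25}\right)^{2}} = \frac{1}{-336 + \left(625 - 25 + \sqrt{2} \cdot 125 - \sqrt{2} \cdot 5\right)^{2}} = \frac{1}{-336 + \left(625 - 25 + 125 \sqrt{2} - 5 \sqrt{2}\right)^{2}} = \frac{1}{-336 + \left(600 + 120 \sqrt{2}\right)^{2}}$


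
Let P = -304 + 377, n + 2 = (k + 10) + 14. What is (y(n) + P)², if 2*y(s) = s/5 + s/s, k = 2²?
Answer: 579121/100 ≈ 5791.2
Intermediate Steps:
k = 4
n = 26 (n = -2 + ((4 + 10) + 14) = -2 + (14 + 14) = -2 + 28 = 26)
P = 73
y(s) = ½ + s/10 (y(s) = (s/5 + s/s)/2 = (s*(⅕) + 1)/2 = (s/5 + 1)/2 = (1 + s/5)/2 = ½ + s/10)
(y(n) + P)² = ((½ + (⅒)*26) + 73)² = ((½ + 13/5) + 73)² = (31/10 + 73)² = (761/10)² = 579121/100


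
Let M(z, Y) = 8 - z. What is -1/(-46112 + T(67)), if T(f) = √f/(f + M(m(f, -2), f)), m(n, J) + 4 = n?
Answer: 6640128/306189582269 + 12*√67/306189582269 ≈ 2.1687e-5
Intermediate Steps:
m(n, J) = -4 + n
T(f) = √f/12 (T(f) = √f/(f + (8 - (-4 + f))) = √f/(f + (8 + (4 - f))) = √f/(f + (12 - f)) = √f/12)
-1/(-46112 + T(67)) = -1/(-46112 + √67/12)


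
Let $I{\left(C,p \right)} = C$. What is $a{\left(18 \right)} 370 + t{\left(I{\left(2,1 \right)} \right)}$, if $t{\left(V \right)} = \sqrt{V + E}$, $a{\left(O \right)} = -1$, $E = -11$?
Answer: $-370 + 3 i \approx -370.0 + 3.0 i$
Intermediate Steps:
$t{\left(V \right)} = \sqrt{-11 + V}$ ($t{\left(V \right)} = \sqrt{V - 11} = \sqrt{-11 + V}$)
$a{\left(18 \right)} 370 + t{\left(I{\left(2,1 \right)} \right)} = \left(-1\right) 370 + \sqrt{-11 + 2} = -370 + \sqrt{-9} = -370 + 3 i$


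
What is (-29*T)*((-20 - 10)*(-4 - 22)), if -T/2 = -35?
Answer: -1583400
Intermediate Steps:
T = 70 (T = -2*(-35) = 70)
(-29*T)*((-20 - 10)*(-4 - 22)) = (-29*70)*((-20 - 10)*(-4 - 22)) = -(-60900)*(-26) = -2030*780 = -1583400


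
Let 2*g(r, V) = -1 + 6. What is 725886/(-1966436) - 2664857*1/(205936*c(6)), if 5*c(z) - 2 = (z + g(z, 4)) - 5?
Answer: -6755881756097/556819950632 ≈ -12.133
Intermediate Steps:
g(r, V) = 5/2 (g(r, V) = (-1 + 6)/2 = (½)*5 = 5/2)
c(z) = -⅒ + z/5 (c(z) = ⅖ + ((z + 5/2) - 5)/5 = ⅖ + ((5/2 + z) - 5)/5 = ⅖ + (-5/2 + z)/5 = ⅖ + (-½ + z/5) = -⅒ + z/5)
725886/(-1966436) - 2664857*1/(205936*c(6)) = 725886/(-1966436) - 2664857*1/(205936*(-⅒ + (⅕)*6)) = 725886*(-1/1966436) - 2664857*1/(205936*(-⅒ + 6/5)) = -362943/983218 - 2664857/(205936*(11/10)) = -362943/983218 - 2664857/1132648/5 = -362943/983218 - 2664857*5/1132648 = -362943/983218 - 13324285/1132648 = -6755881756097/556819950632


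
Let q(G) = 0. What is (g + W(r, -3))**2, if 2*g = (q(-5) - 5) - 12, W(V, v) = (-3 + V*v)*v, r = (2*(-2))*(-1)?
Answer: 5329/4 ≈ 1332.3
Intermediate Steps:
r = 4 (r = -4*(-1) = 4)
W(V, v) = v*(-3 + V*v)
g = -17/2 (g = ((0 - 5) - 12)/2 = (-5 - 12)/2 = (1/2)*(-17) = -17/2 ≈ -8.5000)
(g + W(r, -3))**2 = (-17/2 - 3*(-3 + 4*(-3)))**2 = (-17/2 - 3*(-3 - 12))**2 = (-17/2 - 3*(-15))**2 = (-17/2 + 45)**2 = (73/2)**2 = 5329/4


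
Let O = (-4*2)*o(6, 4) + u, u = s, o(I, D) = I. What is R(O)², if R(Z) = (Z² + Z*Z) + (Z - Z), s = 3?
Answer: 16402500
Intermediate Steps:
u = 3
O = -45 (O = -4*2*6 + 3 = -8*6 + 3 = -48 + 3 = -45)
R(Z) = 2*Z² (R(Z) = (Z² + Z²) + 0 = 2*Z² + 0 = 2*Z²)
R(O)² = (2*(-45)²)² = (2*2025)² = 4050² = 16402500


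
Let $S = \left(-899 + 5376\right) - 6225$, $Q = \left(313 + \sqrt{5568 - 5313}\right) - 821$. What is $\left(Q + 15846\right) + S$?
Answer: $13590 + \sqrt{255} \approx 13606.0$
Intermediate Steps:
$Q = -508 + \sqrt{255}$ ($Q = \left(313 + \sqrt{255}\right) - 821 = -508 + \sqrt{255} \approx -492.03$)
$S = -1748$ ($S = 4477 - 6225 = -1748$)
$\left(Q + 15846\right) + S = \left(\left(-508 + \sqrt{255}\right) + 15846\right) - 1748 = \left(15338 + \sqrt{255}\right) - 1748 = 13590 + \sqrt{255}$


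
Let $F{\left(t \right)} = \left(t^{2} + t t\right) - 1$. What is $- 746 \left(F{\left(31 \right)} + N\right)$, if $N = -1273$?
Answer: $-483408$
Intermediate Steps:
$F{\left(t \right)} = -1 + 2 t^{2}$ ($F{\left(t \right)} = \left(t^{2} + t^{2}\right) - 1 = 2 t^{2} - 1 = -1 + 2 t^{2}$)
$- 746 \left(F{\left(31 \right)} + N\right) = - 746 \left(\left(-1 + 2 \cdot 31^{2}\right) - 1273\right) = - 746 \left(\left(-1 + 2 \cdot 961\right) - 1273\right) = - 746 \left(\left(-1 + 1922\right) - 1273\right) = - 746 \left(1921 - 1273\right) = \left(-746\right) 648 = -483408$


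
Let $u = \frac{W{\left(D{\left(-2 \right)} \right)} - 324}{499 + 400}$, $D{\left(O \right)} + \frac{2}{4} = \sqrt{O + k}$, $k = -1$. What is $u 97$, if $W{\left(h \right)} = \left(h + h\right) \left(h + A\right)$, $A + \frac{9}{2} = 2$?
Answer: $- \frac{31719}{899} - \frac{679 i \sqrt{3}}{899} \approx -35.283 - 1.3082 i$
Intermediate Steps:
$A = - \frac{5}{2}$ ($A = - \frac{9}{2} + 2 = - \frac{5}{2} \approx -2.5$)
$D{\left(O \right)} = - \frac{1}{2} + \sqrt{-1 + O}$ ($D{\left(O \right)} = - \frac{1}{2} + \sqrt{O - 1} = - \frac{1}{2} + \sqrt{-1 + O}$)
$W{\left(h \right)} = 2 h \left(- \frac{5}{2} + h\right)$ ($W{\left(h \right)} = \left(h + h\right) \left(h - \frac{5}{2}\right) = 2 h \left(- \frac{5}{2} + h\right)$)
$u = - \frac{324}{899} + \frac{\left(-6 + 2 i \sqrt{3}\right) \left(- \frac{1}{2} + i \sqrt{3}\right)}{899}$ ($u = \frac{\left(- \frac{1}{2} + \sqrt{-1 - 2}\right) \left(-5 + 2 \left(- \frac{1}{2} + \sqrt{-1 - 2}\right)\right) - 324}{499 + 400} = \frac{\left(- \frac{1}{2} + \sqrt{-3}\right) \left(-5 + 2 \left(- \frac{1}{2} + \sqrt{-3}\right)\right) - 324}{899} = \left(\left(- \frac{1}{2} + i \sqrt{3}\right) \left(-5 + 2 \left(- \frac{1}{2} + i \sqrt{3}\right)\right) - 324\right) \frac{1}{899} = \left(\left(- \frac{1}{2} + i \sqrt{3}\right) \left(-5 - \left(1 - 2 i \sqrt{3}\right)\right) - 324\right) \frac{1}{899} = \left(\left(- \frac{1}{2} + i \sqrt{3}\right) \left(-6 + 2 i \sqrt{3}\right) - 324\right) \frac{1}{899} = \left(\left(-6 + 2 i \sqrt{3}\right) \left(- \frac{1}{2} + i \sqrt{3}\right) - 324\right) \frac{1}{899} = \left(-324 + \left(-6 + 2 i \sqrt{3}\right) \left(- \frac{1}{2} + i \sqrt{3}\right)\right) \frac{1}{899} = - \frac{324}{899} + \frac{\left(-6 + 2 i \sqrt{3}\right) \left(- \frac{1}{2} + i \sqrt{3}\right)}{899} \approx -0.36374 - 0.013486 i$)
$u 97 = \left(- \frac{327}{899} - \frac{7 i \sqrt{3}}{899}\right) 97 = - \frac{31719}{899} - \frac{679 i \sqrt{3}}{899}$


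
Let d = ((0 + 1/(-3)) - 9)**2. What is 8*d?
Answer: 6272/9 ≈ 696.89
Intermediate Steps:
d = 784/9 (d = ((0 - 1/3) - 9)**2 = (-1/3 - 9)**2 = (-28/3)**2 = 784/9 ≈ 87.111)
8*d = 8*(784/9) = 6272/9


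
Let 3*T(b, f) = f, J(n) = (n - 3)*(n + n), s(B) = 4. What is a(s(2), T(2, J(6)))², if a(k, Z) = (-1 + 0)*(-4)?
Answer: 16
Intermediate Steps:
J(n) = 2*n*(-3 + n) (J(n) = (-3 + n)*(2*n) = 2*n*(-3 + n))
T(b, f) = f/3
a(k, Z) = 4 (a(k, Z) = -1*(-4) = 4)
a(s(2), T(2, J(6)))² = 4² = 16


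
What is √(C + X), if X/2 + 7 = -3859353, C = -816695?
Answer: 23*I*√16135 ≈ 2921.5*I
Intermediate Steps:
X = -7718720 (X = -14 + 2*(-3859353) = -14 - 7718706 = -7718720)
√(C + X) = √(-816695 - 7718720) = √(-8535415) = 23*I*√16135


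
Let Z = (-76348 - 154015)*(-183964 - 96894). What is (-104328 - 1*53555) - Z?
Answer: -64699449337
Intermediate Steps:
Z = 64699291454 (Z = -230363*(-280858) = 64699291454)
(-104328 - 1*53555) - Z = (-104328 - 1*53555) - 1*64699291454 = (-104328 - 53555) - 64699291454 = -157883 - 64699291454 = -64699449337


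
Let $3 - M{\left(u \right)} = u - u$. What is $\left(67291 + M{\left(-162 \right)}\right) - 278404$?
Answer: $-211110$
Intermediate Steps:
$M{\left(u \right)} = 3$ ($M{\left(u \right)} = 3 - \left(u - u\right) = 3 - 0 = 3 + 0 = 3$)
$\left(67291 + M{\left(-162 \right)}\right) - 278404 = \left(67291 + 3\right) - 278404 = 67294 - 278404 = -211110$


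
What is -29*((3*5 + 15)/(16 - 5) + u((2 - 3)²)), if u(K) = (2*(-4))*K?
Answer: 1682/11 ≈ 152.91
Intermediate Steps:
u(K) = -8*K
-29*((3*5 + 15)/(16 - 5) + u((2 - 3)²)) = -29*((3*5 + 15)/(16 - 5) - 8*(2 - 3)²) = -29*((15 + 15)/11 - 8*(-1)²) = -29*(30*(1/11) - 8*1) = -29*(30/11 - 8) = -29*(-58/11) = 1682/11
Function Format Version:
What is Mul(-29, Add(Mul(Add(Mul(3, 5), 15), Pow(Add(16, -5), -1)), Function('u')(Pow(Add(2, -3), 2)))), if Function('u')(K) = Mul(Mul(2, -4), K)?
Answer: Rational(1682, 11) ≈ 152.91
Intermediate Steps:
Function('u')(K) = Mul(-8, K)
Mul(-29, Add(Mul(Add(Mul(3, 5), 15), Pow(Add(16, -5), -1)), Function('u')(Pow(Add(2, -3), 2)))) = Mul(-29, Add(Mul(Add(Mul(3, 5), 15), Pow(Add(16, -5), -1)), Mul(-8, Pow(Add(2, -3), 2)))) = Mul(-29, Add(Mul(Add(15, 15), Pow(11, -1)), Mul(-8, Pow(-1, 2)))) = Mul(-29, Add(Mul(30, Rational(1, 11)), Mul(-8, 1))) = Mul(-29, Add(Rational(30, 11), -8)) = Mul(-29, Rational(-58, 11)) = Rational(1682, 11)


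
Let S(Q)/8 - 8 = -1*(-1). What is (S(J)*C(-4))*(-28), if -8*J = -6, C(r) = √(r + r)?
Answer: -4032*I*√2 ≈ -5702.1*I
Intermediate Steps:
C(r) = √2*√r (C(r) = √(2*r) = √2*√r)
J = ¾ (J = -⅛*(-6) = ¾ ≈ 0.75000)
S(Q) = 72 (S(Q) = 64 + 8*(-1*(-1)) = 64 + 8*1 = 64 + 8 = 72)
(S(J)*C(-4))*(-28) = (72*(√2*√(-4)))*(-28) = (72*(√2*(2*I)))*(-28) = (72*(2*I*√2))*(-28) = (144*I*√2)*(-28) = -4032*I*√2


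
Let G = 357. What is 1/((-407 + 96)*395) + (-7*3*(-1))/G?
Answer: 122828/2088365 ≈ 0.058815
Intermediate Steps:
1/((-407 + 96)*395) + (-7*3*(-1))/G = 1/((-407 + 96)*395) + (-7*3*(-1))/357 = (1/395)/(-311) - 21*(-1)*(1/357) = -1/311*1/395 + 21*(1/357) = -1/122845 + 1/17 = 122828/2088365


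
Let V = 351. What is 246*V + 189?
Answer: 86535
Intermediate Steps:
246*V + 189 = 246*351 + 189 = 86346 + 189 = 86535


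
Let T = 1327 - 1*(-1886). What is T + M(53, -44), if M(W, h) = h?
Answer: 3169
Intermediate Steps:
T = 3213 (T = 1327 + 1886 = 3213)
T + M(53, -44) = 3213 - 44 = 3169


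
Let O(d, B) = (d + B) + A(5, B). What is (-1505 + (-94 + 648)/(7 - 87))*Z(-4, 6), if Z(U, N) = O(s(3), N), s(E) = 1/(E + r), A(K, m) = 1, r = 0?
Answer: -221749/20 ≈ -11087.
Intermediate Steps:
s(E) = 1/E (s(E) = 1/(E + 0) = 1/E)
O(d, B) = 1 + B + d (O(d, B) = (d + B) + 1 = (B + d) + 1 = 1 + B + d)
Z(U, N) = 4/3 + N (Z(U, N) = 1 + N + 1/3 = 1 + N + ⅓ = 4/3 + N)
(-1505 + (-94 + 648)/(7 - 87))*Z(-4, 6) = (-1505 + (-94 + 648)/(7 - 87))*(4/3 + 6) = (-1505 + 554/(-80))*(22/3) = (-1505 + 554*(-1/80))*(22/3) = (-1505 - 277/40)*(22/3) = -60477/40*22/3 = -221749/20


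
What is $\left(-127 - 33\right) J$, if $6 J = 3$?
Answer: $-80$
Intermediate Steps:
$J = \frac{1}{2}$ ($J = \frac{1}{6} \cdot 3 = \frac{1}{2} \approx 0.5$)
$\left(-127 - 33\right) J = \left(-127 - 33\right) \frac{1}{2} = \left(-160\right) \frac{1}{2} = -80$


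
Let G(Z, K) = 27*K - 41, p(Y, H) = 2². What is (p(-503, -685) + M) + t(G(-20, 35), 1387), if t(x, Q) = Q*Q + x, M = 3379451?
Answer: 5304128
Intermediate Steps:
p(Y, H) = 4
G(Z, K) = -41 + 27*K
t(x, Q) = x + Q² (t(x, Q) = Q² + x = x + Q²)
(p(-503, -685) + M) + t(G(-20, 35), 1387) = (4 + 3379451) + ((-41 + 27*35) + 1387²) = 3379455 + ((-41 + 945) + 1923769) = 3379455 + (904 + 1923769) = 3379455 + 1924673 = 5304128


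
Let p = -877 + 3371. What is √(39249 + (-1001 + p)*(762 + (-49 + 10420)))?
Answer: 3*√1851202 ≈ 4081.8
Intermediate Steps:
p = 2494
√(39249 + (-1001 + p)*(762 + (-49 + 10420))) = √(39249 + (-1001 + 2494)*(762 + (-49 + 10420))) = √(39249 + 1493*(762 + 10371)) = √(39249 + 1493*11133) = √(39249 + 16621569) = √16660818 = 3*√1851202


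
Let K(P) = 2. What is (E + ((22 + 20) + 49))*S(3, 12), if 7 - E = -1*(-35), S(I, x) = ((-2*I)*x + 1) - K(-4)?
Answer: -4599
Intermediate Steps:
S(I, x) = -1 - 2*I*x (S(I, x) = ((-2*I)*x + 1) - 1*2 = (-2*I*x + 1) - 2 = (1 - 2*I*x) - 2 = -1 - 2*I*x)
E = -28 (E = 7 - (-1)*(-35) = 7 - 1*35 = 7 - 35 = -28)
(E + ((22 + 20) + 49))*S(3, 12) = (-28 + ((22 + 20) + 49))*(-1 - 2*3*12) = (-28 + (42 + 49))*(-1 - 72) = (-28 + 91)*(-73) = 63*(-73) = -4599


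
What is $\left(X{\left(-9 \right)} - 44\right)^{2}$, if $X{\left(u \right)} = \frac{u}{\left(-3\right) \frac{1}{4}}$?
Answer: $1024$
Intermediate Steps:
$X{\left(u \right)} = - \frac{4 u}{3}$ ($X{\left(u \right)} = \frac{u}{\left(-3\right) \frac{1}{4}} = \frac{u}{- \frac{3}{4}} = u \left(- \frac{4}{3}\right) = - \frac{4 u}{3}$)
$\left(X{\left(-9 \right)} - 44\right)^{2} = \left(\left(- \frac{4}{3}\right) \left(-9\right) - 44\right)^{2} = \left(12 - 44\right)^{2} = \left(-32\right)^{2} = 1024$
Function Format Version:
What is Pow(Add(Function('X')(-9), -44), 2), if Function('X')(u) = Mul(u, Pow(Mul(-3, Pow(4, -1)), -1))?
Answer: 1024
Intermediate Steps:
Function('X')(u) = Mul(Rational(-4, 3), u) (Function('X')(u) = Mul(u, Pow(Mul(-3, Rational(1, 4)), -1)) = Mul(u, Pow(Rational(-3, 4), -1)) = Mul(u, Rational(-4, 3)) = Mul(Rational(-4, 3), u))
Pow(Add(Function('X')(-9), -44), 2) = Pow(Add(Mul(Rational(-4, 3), -9), -44), 2) = Pow(Add(12, -44), 2) = Pow(-32, 2) = 1024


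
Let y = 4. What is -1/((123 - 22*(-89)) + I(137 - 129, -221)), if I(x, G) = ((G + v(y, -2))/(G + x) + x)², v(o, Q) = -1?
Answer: -5041/10902485 ≈ -0.00046237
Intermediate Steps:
I(x, G) = (x + (-1 + G)/(G + x))² (I(x, G) = ((G - 1)/(G + x) + x)² = ((-1 + G)/(G + x) + x)² = (x + (-1 + G)/(G + x))²)
-1/((123 - 22*(-89)) + I(137 - 129, -221)) = -1/((123 - 22*(-89)) + (-1 - 221 + (137 - 129)² - 221*(137 - 129))²/(-221 + (137 - 129))²) = -1/((123 + 1958) + (-1 - 221 + 8² - 221*8)²/(-221 + 8)²) = -1/(2081 + (-1 - 221 + 64 - 1768)²/(-213)²) = -1/(2081 + (1/45369)*(-1926)²) = -1/(2081 + (1/45369)*3709476) = -1/(2081 + 412164/5041) = -1/10902485/5041 = -1*5041/10902485 = -5041/10902485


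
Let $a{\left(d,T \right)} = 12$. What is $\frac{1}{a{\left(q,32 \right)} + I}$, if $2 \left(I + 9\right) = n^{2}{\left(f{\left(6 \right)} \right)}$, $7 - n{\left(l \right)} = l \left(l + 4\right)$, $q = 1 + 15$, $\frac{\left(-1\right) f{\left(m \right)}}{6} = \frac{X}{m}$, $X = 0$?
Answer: $\frac{2}{55} \approx 0.036364$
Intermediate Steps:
$f{\left(m \right)} = 0$ ($f{\left(m \right)} = - 6 \frac{0}{m} = \left(-6\right) 0 = 0$)
$q = 16$
$n{\left(l \right)} = 7 - l \left(4 + l\right)$ ($n{\left(l \right)} = 7 - l \left(l + 4\right) = 7 - l \left(4 + l\right)$)
$I = \frac{31}{2}$ ($I = -9 + \frac{\left(7 - 0^{2} - 0\right)^{2}}{2} = -9 + \frac{\left(7 - 0 + 0\right)^{2}}{2} = -9 + \frac{\left(7 + 0 + 0\right)^{2}}{2} = -9 + \frac{7^{2}}{2} = -9 + \frac{1}{2} \cdot 49 = -9 + \frac{49}{2} = \frac{31}{2} \approx 15.5$)
$\frac{1}{a{\left(q,32 \right)} + I} = \frac{1}{12 + \frac{31}{2}} = \frac{1}{\frac{55}{2}} = \frac{2}{55}$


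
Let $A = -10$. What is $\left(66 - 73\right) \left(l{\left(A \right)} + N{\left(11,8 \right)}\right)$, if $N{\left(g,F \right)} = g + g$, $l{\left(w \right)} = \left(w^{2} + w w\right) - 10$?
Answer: $-1484$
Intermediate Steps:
$l{\left(w \right)} = -10 + 2 w^{2}$ ($l{\left(w \right)} = \left(w^{2} + w^{2}\right) - 10 = 2 w^{2} - 10 = -10 + 2 w^{2}$)
$N{\left(g,F \right)} = 2 g$
$\left(66 - 73\right) \left(l{\left(A \right)} + N{\left(11,8 \right)}\right) = \left(66 - 73\right) \left(\left(-10 + 2 \left(-10\right)^{2}\right) + 2 \cdot 11\right) = \left(66 - 73\right) \left(\left(-10 + 2 \cdot 100\right) + 22\right) = - 7 \left(\left(-10 + 200\right) + 22\right) = - 7 \left(190 + 22\right) = \left(-7\right) 212 = -1484$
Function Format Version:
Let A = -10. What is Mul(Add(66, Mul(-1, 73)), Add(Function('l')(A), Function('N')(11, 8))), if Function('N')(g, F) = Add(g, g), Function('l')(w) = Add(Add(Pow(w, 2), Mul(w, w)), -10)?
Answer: -1484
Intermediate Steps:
Function('l')(w) = Add(-10, Mul(2, Pow(w, 2))) (Function('l')(w) = Add(Add(Pow(w, 2), Pow(w, 2)), -10) = Add(Mul(2, Pow(w, 2)), -10) = Add(-10, Mul(2, Pow(w, 2))))
Function('N')(g, F) = Mul(2, g)
Mul(Add(66, Mul(-1, 73)), Add(Function('l')(A), Function('N')(11, 8))) = Mul(Add(66, Mul(-1, 73)), Add(Add(-10, Mul(2, Pow(-10, 2))), Mul(2, 11))) = Mul(Add(66, -73), Add(Add(-10, Mul(2, 100)), 22)) = Mul(-7, Add(Add(-10, 200), 22)) = Mul(-7, Add(190, 22)) = Mul(-7, 212) = -1484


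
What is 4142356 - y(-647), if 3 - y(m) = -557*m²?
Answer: -229022860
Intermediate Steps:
y(m) = 3 + 557*m² (y(m) = 3 - (-557)*m² = 3 + 557*m²)
4142356 - y(-647) = 4142356 - (3 + 557*(-647)²) = 4142356 - (3 + 557*418609) = 4142356 - (3 + 233165213) = 4142356 - 1*233165216 = 4142356 - 233165216 = -229022860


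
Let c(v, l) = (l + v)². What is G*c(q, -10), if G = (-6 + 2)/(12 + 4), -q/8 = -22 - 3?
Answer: -9025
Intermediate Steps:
q = 200 (q = -8*(-22 - 3) = -8*(-25) = 200)
G = -¼ (G = -4/16 = -4*1/16 = -¼ ≈ -0.25000)
G*c(q, -10) = -(-10 + 200)²/4 = -¼*190² = -¼*36100 = -9025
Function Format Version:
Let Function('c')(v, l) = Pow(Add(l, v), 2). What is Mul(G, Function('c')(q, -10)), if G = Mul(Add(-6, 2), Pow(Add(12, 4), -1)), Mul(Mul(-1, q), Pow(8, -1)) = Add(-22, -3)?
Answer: -9025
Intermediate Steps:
q = 200 (q = Mul(-8, Add(-22, -3)) = Mul(-8, -25) = 200)
G = Rational(-1, 4) (G = Mul(-4, Pow(16, -1)) = Mul(-4, Rational(1, 16)) = Rational(-1, 4) ≈ -0.25000)
Mul(G, Function('c')(q, -10)) = Mul(Rational(-1, 4), Pow(Add(-10, 200), 2)) = Mul(Rational(-1, 4), Pow(190, 2)) = Mul(Rational(-1, 4), 36100) = -9025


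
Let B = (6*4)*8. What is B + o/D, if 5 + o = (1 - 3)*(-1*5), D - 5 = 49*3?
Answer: 29189/152 ≈ 192.03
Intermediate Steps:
B = 192 (B = 24*8 = 192)
D = 152 (D = 5 + 49*3 = 5 + 147 = 152)
o = 5 (o = -5 + (1 - 3)*(-1*5) = -5 - 2*(-5) = -5 + 10 = 5)
B + o/D = 192 + 5/152 = 29189/152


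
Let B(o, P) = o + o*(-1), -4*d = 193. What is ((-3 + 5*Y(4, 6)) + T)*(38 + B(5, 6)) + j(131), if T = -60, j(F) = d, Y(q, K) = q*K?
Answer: 8471/4 ≈ 2117.8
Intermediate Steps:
Y(q, K) = K*q
d = -193/4 (d = -¼*193 = -193/4 ≈ -48.250)
j(F) = -193/4
B(o, P) = 0 (B(o, P) = o - o = 0)
((-3 + 5*Y(4, 6)) + T)*(38 + B(5, 6)) + j(131) = ((-3 + 5*(6*4)) - 60)*(38 + 0) - 193/4 = ((-3 + 5*24) - 60)*38 - 193/4 = ((-3 + 120) - 60)*38 - 193/4 = (117 - 60)*38 - 193/4 = 57*38 - 193/4 = 2166 - 193/4 = 8471/4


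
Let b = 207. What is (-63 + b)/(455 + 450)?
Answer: 144/905 ≈ 0.15912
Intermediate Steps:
(-63 + b)/(455 + 450) = (-63 + 207)/(455 + 450) = 144/905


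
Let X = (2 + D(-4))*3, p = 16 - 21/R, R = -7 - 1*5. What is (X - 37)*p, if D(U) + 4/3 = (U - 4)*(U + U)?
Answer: 11147/4 ≈ 2786.8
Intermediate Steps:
R = -12 (R = -7 - 5 = -12)
D(U) = -4/3 + 2*U*(-4 + U) (D(U) = -4/3 + (U - 4)*(U + U) = -4/3 + (-4 + U)*(2*U) = -4/3 + 2*U*(-4 + U))
p = 71/4 (p = 16 - 21/(-12) = 16 - 21*(-1)/12 = 16 - 1*(-7/4) = 16 + 7/4 = 71/4 ≈ 17.750)
X = 194 (X = (2 + (-4/3 - 8*(-4) + 2*(-4)**2))*3 = (2 + (-4/3 + 32 + 2*16))*3 = (2 + (-4/3 + 32 + 32))*3 = (2 + 188/3)*3 = (194/3)*3 = 194)
(X - 37)*p = (194 - 37)*(71/4) = 157*(71/4) = 11147/4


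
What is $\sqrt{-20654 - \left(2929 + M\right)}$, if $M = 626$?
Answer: $i \sqrt{24209} \approx 155.59 i$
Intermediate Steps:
$\sqrt{-20654 - \left(2929 + M\right)} = \sqrt{-20654 - 3555} = \sqrt{-24209} = i \sqrt{24209}$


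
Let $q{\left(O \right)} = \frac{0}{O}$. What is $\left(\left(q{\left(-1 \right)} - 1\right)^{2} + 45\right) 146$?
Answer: $6716$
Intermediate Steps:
$q{\left(O \right)} = 0$
$\left(\left(q{\left(-1 \right)} - 1\right)^{2} + 45\right) 146 = \left(\left(0 - 1\right)^{2} + 45\right) 146 = \left(\left(-1\right)^{2} + 45\right) 146 = \left(1 + 45\right) 146 = 46 \cdot 146 = 6716$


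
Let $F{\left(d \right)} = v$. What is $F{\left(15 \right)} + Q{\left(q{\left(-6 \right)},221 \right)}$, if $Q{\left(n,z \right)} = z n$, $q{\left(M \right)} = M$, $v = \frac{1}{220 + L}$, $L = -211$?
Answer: $- \frac{11933}{9} \approx -1325.9$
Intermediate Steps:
$v = \frac{1}{9}$ ($v = \frac{1}{220 - 211} = \frac{1}{9} \approx 0.11111$)
$F{\left(d \right)} = \frac{1}{9}$
$Q{\left(n,z \right)} = n z$
$F{\left(15 \right)} + Q{\left(q{\left(-6 \right)},221 \right)} = \frac{1}{9} - 1326 = - \frac{11933}{9}$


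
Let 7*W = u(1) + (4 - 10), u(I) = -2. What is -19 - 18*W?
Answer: 11/7 ≈ 1.5714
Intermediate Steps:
W = -8/7 (W = (-2 + (4 - 10))/7 = (-2 - 6)/7 = (1/7)*(-8) = -8/7 ≈ -1.1429)
-19 - 18*W = -19 - 18*(-8/7) = -19 + 144/7 = 11/7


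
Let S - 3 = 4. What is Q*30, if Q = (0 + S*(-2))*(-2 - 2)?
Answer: 1680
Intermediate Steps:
S = 7 (S = 3 + 4 = 7)
Q = 56 (Q = (0 + 7*(-2))*(-2 - 2) = (0 - 14)*(-4) = -14*(-4) = 56)
Q*30 = 56*30 = 1680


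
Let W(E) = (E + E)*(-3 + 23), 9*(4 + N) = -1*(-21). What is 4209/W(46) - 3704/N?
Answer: 35595/16 ≈ 2224.7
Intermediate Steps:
N = -5/3 (N = -4 + (-1*(-21))/9 = -4 + (1/9)*21 = -4 + 7/3 = -5/3 ≈ -1.6667)
W(E) = 40*E (W(E) = (2*E)*20 = 40*E)
4209/W(46) - 3704/N = 4209/((40*46)) - 3704/(-5/3) = 4209/1840 - 3704*(-3/5) = 4209*(1/1840) + 11112/5 = 183/80 + 11112/5 = 35595/16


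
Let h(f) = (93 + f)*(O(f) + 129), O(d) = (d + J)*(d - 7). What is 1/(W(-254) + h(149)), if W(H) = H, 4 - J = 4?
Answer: 1/5151200 ≈ 1.9413e-7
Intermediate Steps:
J = 0 (J = 4 - 1*4 = 4 - 4 = 0)
O(d) = d*(-7 + d) (O(d) = (d + 0)*(d - 7) = d*(-7 + d))
h(f) = (93 + f)*(129 + f*(-7 + f)) (h(f) = (93 + f)*(f*(-7 + f) + 129) = (93 + f)*(129 + f*(-7 + f)))
1/(W(-254) + h(149)) = 1/(-254 + (11997 + 149³ - 522*149 + 86*149²)) = 1/(-254 + (11997 + 3307949 - 77778 + 86*22201)) = 1/(-254 + (11997 + 3307949 - 77778 + 1909286)) = 1/(-254 + 5151454) = 1/5151200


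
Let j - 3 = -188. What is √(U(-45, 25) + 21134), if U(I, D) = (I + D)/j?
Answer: √28932594/37 ≈ 145.38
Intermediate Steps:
j = -185 (j = 3 - 188 = -185)
U(I, D) = -D/185 - I/185 (U(I, D) = (I + D)/(-185) = (D + I)*(-1/185) = -D/185 - I/185)
√(U(-45, 25) + 21134) = √((-1/185*25 - 1/185*(-45)) + 21134) = √((-5/37 + 9/37) + 21134) = √(4/37 + 21134) = √(781962/37) = √28932594/37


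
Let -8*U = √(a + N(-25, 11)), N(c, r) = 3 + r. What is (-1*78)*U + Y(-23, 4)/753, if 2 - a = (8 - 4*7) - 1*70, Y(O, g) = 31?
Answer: 31/753 + 39*√106/4 ≈ 100.42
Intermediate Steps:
a = 92 (a = 2 - ((8 - 4*7) - 1*70) = 2 - ((8 - 28) - 70) = 2 - (-20 - 70) = 2 - 1*(-90) = 2 + 90 = 92)
U = -√106/8 (U = -√(92 + (3 + 11))/8 = -√(92 + 14)/8 = -√106/8 ≈ -1.2870)
(-1*78)*U + Y(-23, 4)/753 = (-1*78)*(-√106/8) + 31/753 = -(-39)*√106/4 + 31*(1/753) = 39*√106/4 + 31/753 = 31/753 + 39*√106/4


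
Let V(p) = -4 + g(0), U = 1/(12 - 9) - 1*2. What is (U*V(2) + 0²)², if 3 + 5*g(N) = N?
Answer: 529/9 ≈ 58.778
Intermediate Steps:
g(N) = -⅗ + N/5
U = -5/3 (U = 1/3 - 2 = ⅓ - 2 = -5/3 ≈ -1.6667)
V(p) = -23/5 (V(p) = -4 + (-⅗ + (⅕)*0) = -4 + (-⅗ + 0) = -4 - ⅗ = -23/5)
(U*V(2) + 0²)² = (-5/3*(-23/5) + 0²)² = (23/3 + 0)² = (23/3)² = 529/9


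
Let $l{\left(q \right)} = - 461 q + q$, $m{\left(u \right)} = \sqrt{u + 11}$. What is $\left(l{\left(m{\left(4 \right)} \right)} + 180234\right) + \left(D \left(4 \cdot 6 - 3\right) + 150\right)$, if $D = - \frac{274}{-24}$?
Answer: $\frac{722495}{4} - 460 \sqrt{15} \approx 1.7884 \cdot 10^{5}$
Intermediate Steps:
$m{\left(u \right)} = \sqrt{11 + u}$
$D = \frac{137}{12}$ ($D = \left(-274\right) \left(- \frac{1}{24}\right) = \frac{137}{12} \approx 11.417$)
$l{\left(q \right)} = - 460 q$
$\left(l{\left(m{\left(4 \right)} \right)} + 180234\right) + \left(D \left(4 \cdot 6 - 3\right) + 150\right) = \left(- 460 \sqrt{11 + 4} + 180234\right) + \left(\frac{137 \left(4 \cdot 6 - 3\right)}{12} + 150\right) = \left(- 460 \sqrt{15} + 180234\right) + \left(\frac{137 \left(24 - 3\right)}{12} + 150\right) = \left(180234 - 460 \sqrt{15}\right) + \left(\frac{137}{12} \cdot 21 + 150\right) = \left(180234 - 460 \sqrt{15}\right) + \left(\frac{959}{4} + 150\right) = \left(180234 - 460 \sqrt{15}\right) + \frac{1559}{4} = \frac{722495}{4} - 460 \sqrt{15}$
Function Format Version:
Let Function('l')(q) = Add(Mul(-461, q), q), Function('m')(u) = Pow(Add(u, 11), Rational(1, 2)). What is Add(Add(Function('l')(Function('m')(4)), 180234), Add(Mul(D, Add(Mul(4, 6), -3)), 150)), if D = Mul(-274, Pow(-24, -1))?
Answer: Add(Rational(722495, 4), Mul(-460, Pow(15, Rational(1, 2)))) ≈ 1.7884e+5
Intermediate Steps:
Function('m')(u) = Pow(Add(11, u), Rational(1, 2))
D = Rational(137, 12) (D = Mul(-274, Rational(-1, 24)) = Rational(137, 12) ≈ 11.417)
Function('l')(q) = Mul(-460, q)
Add(Add(Function('l')(Function('m')(4)), 180234), Add(Mul(D, Add(Mul(4, 6), -3)), 150)) = Add(Add(Mul(-460, Pow(Add(11, 4), Rational(1, 2))), 180234), Add(Mul(Rational(137, 12), Add(Mul(4, 6), -3)), 150)) = Add(Add(Mul(-460, Pow(15, Rational(1, 2))), 180234), Add(Mul(Rational(137, 12), Add(24, -3)), 150)) = Add(Add(180234, Mul(-460, Pow(15, Rational(1, 2)))), Add(Mul(Rational(137, 12), 21), 150)) = Add(Add(180234, Mul(-460, Pow(15, Rational(1, 2)))), Add(Rational(959, 4), 150)) = Add(Add(180234, Mul(-460, Pow(15, Rational(1, 2)))), Rational(1559, 4)) = Add(Rational(722495, 4), Mul(-460, Pow(15, Rational(1, 2))))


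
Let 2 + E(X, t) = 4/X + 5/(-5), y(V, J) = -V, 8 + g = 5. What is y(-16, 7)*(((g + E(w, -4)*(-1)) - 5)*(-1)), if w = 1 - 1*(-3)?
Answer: 96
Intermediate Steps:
g = -3 (g = -8 + 5 = -3)
w = 4 (w = 1 + 3 = 4)
E(X, t) = -3 + 4/X (E(X, t) = -2 + (4/X + 5/(-5)) = -2 + (4/X + 5*(-⅕)) = -2 + (4/X - 1) = -2 + (-1 + 4/X) = -3 + 4/X)
y(-16, 7)*(((g + E(w, -4)*(-1)) - 5)*(-1)) = (-1*(-16))*(((-3 + (-3 + 4/4)*(-1)) - 5)*(-1)) = 16*(((-3 + (-3 + 4*(¼))*(-1)) - 5)*(-1)) = 16*(((-3 + (-3 + 1)*(-1)) - 5)*(-1)) = 16*(((-3 - 2*(-1)) - 5)*(-1)) = 16*(((-3 + 2) - 5)*(-1)) = 16*((-1 - 5)*(-1)) = 16*(-6*(-1)) = 16*6 = 96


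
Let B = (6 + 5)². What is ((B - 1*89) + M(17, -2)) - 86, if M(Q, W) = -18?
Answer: -72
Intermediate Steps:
B = 121 (B = 11² = 121)
((B - 1*89) + M(17, -2)) - 86 = ((121 - 1*89) - 18) - 86 = ((121 - 89) - 18) - 86 = (32 - 18) - 86 = 14 - 86 = -72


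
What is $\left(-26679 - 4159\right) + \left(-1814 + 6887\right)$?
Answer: $-25765$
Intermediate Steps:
$\left(-26679 - 4159\right) + \left(-1814 + 6887\right) = -30838 + 5073 = -25765$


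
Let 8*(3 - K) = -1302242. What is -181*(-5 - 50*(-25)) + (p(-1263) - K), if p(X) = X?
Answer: -1557565/4 ≈ -3.8939e+5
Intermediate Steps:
K = 651133/4 (K = 3 - ⅛*(-1302242) = 3 + 651121/4 = 651133/4 ≈ 1.6278e+5)
-181*(-5 - 50*(-25)) + (p(-1263) - K) = -181*(-5 - 50*(-25)) + (-1263 - 1*651133/4) = -181*(-5 + 1250) + (-1263 - 651133/4) = -181*1245 - 656185/4 = -225345 - 656185/4 = -1557565/4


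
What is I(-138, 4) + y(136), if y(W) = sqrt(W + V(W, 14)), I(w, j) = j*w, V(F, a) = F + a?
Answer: -552 + sqrt(286) ≈ -535.09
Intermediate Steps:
y(W) = sqrt(14 + 2*W) (y(W) = sqrt(W + (W + 14)) = sqrt(W + (14 + W)) = sqrt(14 + 2*W))
I(-138, 4) + y(136) = 4*(-138) + sqrt(14 + 2*136) = -552 + sqrt(14 + 272) = -552 + sqrt(286)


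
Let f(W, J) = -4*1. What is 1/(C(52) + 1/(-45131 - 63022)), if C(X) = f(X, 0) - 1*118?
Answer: -108153/13194667 ≈ -0.0081967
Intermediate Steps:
f(W, J) = -4
C(X) = -122 (C(X) = -4 - 1*118 = -4 - 118 = -122)
1/(C(52) + 1/(-45131 - 63022)) = 1/(-122 + 1/(-45131 - 63022)) = 1/(-122 + 1/(-108153)) = 1/(-122 - 1/108153) = 1/(-13194667/108153) = -108153/13194667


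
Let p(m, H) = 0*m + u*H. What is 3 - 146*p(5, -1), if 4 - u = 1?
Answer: 441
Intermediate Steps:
u = 3 (u = 4 - 1*1 = 4 - 1 = 3)
p(m, H) = 3*H (p(m, H) = 0*m + 3*H = 0 + 3*H = 3*H)
3 - 146*p(5, -1) = 3 - 438*(-1) = 3 - 146*(-3) = 3 + 438 = 441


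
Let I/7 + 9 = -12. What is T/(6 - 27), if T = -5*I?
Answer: -35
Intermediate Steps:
I = -147 (I = -63 + 7*(-12) = -63 - 84 = -147)
T = 735 (T = -5*(-147) = 735)
T/(6 - 27) = 735/(6 - 27) = 735/(-21) = 735*(-1/21) = -35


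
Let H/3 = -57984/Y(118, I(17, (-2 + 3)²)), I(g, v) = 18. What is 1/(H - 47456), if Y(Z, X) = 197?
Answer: -197/9522784 ≈ -2.0687e-5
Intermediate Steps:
H = -173952/197 (H = 3*(-57984/197) = -173952/197 ≈ -883.00)
1/(H - 47456) = 1/(-173952/197 - 47456) = 1/(-9522784/197) = -197/9522784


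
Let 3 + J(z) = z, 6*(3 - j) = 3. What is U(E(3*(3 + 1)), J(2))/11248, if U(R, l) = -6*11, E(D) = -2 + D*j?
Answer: -33/5624 ≈ -0.0058677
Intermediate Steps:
j = 5/2 (j = 3 - 1/6*3 = 3 - 1/2 = 5/2 ≈ 2.5000)
J(z) = -3 + z
E(D) = -2 + 5*D/2 (E(D) = -2 + D*(5/2) = -2 + 5*D/2)
U(R, l) = -66
U(E(3*(3 + 1)), J(2))/11248 = -66/11248 = -66*1/11248 = -33/5624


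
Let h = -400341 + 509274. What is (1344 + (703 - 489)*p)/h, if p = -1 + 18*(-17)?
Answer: -64354/108933 ≈ -0.59077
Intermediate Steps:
h = 108933
p = -307 (p = -1 - 306 = -307)
(1344 + (703 - 489)*p)/h = (1344 + (703 - 489)*(-307))/108933 = (1344 + 214*(-307))*(1/108933) = (1344 - 65698)*(1/108933) = -64354*1/108933 = -64354/108933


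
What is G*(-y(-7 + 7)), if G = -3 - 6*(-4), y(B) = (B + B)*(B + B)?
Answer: 0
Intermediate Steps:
y(B) = 4*B**2 (y(B) = (2*B)*(2*B) = 4*B**2)
G = 21 (G = -3 + 24 = 21)
G*(-y(-7 + 7)) = 21*(-4*(-7 + 7)**2) = 21*(-4*0**2) = 21*(-4*0) = 21*(-1*0) = 21*0 = 0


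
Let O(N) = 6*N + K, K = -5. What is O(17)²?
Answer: 9409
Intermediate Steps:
O(N) = -5 + 6*N (O(N) = 6*N - 5 = -5 + 6*N)
O(17)² = (-5 + 6*17)² = (-5 + 102)² = 97² = 9409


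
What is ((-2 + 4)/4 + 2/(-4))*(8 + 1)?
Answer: 0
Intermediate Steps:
((-2 + 4)/4 + 2/(-4))*(8 + 1) = (2*(¼) + 2*(-¼))*9 = (½ - ½)*9 = 0*9 = 0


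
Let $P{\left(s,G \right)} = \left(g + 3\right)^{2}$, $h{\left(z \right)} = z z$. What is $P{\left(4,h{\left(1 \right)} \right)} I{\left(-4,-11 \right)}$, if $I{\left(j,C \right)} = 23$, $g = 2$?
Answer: $575$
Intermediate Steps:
$h{\left(z \right)} = z^{2}$
$P{\left(s,G \right)} = 25$ ($P{\left(s,G \right)} = \left(2 + 3\right)^{2} = 5^{2} = 25$)
$P{\left(4,h{\left(1 \right)} \right)} I{\left(-4,-11 \right)} = 25 \cdot 23 = 575$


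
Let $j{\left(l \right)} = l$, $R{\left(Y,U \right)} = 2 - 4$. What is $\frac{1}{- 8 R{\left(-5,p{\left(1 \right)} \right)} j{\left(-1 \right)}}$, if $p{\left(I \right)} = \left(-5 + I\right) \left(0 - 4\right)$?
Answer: $- \frac{1}{16} \approx -0.0625$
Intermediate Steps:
$p{\left(I \right)} = 20 - 4 I$ ($p{\left(I \right)} = \left(-5 + I\right) \left(-4\right) = 20 - 4 I$)
$R{\left(Y,U \right)} = -2$ ($R{\left(Y,U \right)} = 2 - 4 = -2$)
$\frac{1}{- 8 R{\left(-5,p{\left(1 \right)} \right)} j{\left(-1 \right)}} = \frac{1}{\left(-8\right) \left(-2\right) \left(-1\right)} = \frac{1}{16 \left(-1\right)} = \frac{1}{-16} = - \frac{1}{16}$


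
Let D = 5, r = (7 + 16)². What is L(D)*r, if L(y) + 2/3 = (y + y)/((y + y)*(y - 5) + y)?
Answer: 2116/3 ≈ 705.33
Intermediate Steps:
r = 529 (r = 23² = 529)
L(y) = -⅔ + 2*y/(y + 2*y*(-5 + y)) (L(y) = -⅔ + (y + y)/((y + y)*(y - 5) + y) = -⅔ + (2*y)/((2*y)*(-5 + y) + y) = -⅔ + (2*y)/(2*y*(-5 + y) + y) = -⅔ + (2*y)/(y + 2*y*(-5 + y)) = -⅔ + 2*y/(y + 2*y*(-5 + y)))
L(D)*r = (4*(6 - 1*5)/(3*(-9 + 2*5)))*529 = (4*(6 - 5)/(3*(-9 + 10)))*529 = ((4/3)*1/1)*529 = ((4/3)*1*1)*529 = (4/3)*529 = 2116/3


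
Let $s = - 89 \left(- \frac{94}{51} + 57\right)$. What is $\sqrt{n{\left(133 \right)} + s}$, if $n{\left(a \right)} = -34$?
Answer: $\frac{i \sqrt{12856641}}{51} \approx 70.306 i$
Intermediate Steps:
$s = - \frac{250357}{51}$ ($s = - 89 \left(\left(-94\right) \frac{1}{51} + 57\right) = - 89 \left(- \frac{94}{51} + 57\right) = \left(-89\right) \frac{2813}{51} = - \frac{250357}{51} \approx -4909.0$)
$\sqrt{n{\left(133 \right)} + s} = \sqrt{-34 - \frac{250357}{51}} = \sqrt{- \frac{252091}{51}} = \frac{i \sqrt{12856641}}{51}$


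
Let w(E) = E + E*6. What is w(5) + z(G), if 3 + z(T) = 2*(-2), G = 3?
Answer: 28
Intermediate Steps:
z(T) = -7 (z(T) = -3 + 2*(-2) = -3 - 4 = -7)
w(E) = 7*E (w(E) = E + 6*E = 7*E)
w(5) + z(G) = 7*5 - 7 = 35 - 7 = 28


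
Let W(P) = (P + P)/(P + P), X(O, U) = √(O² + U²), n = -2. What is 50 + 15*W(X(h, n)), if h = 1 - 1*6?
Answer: 65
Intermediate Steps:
h = -5 (h = 1 - 6 = -5)
W(P) = 1 (W(P) = (2*P)/((2*P)) = (2*P)*(1/(2*P)) = 1)
50 + 15*W(X(h, n)) = 50 + 15*1 = 50 + 15 = 65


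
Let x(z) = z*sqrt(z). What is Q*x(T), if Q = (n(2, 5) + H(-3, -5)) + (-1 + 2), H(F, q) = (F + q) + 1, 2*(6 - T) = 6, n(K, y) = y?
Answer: -3*sqrt(3) ≈ -5.1962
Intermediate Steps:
T = 3 (T = 6 - 1/2*6 = 6 - 3 = 3)
H(F, q) = 1 + F + q
x(z) = z**(3/2)
Q = -1 (Q = (5 + (1 - 3 - 5)) + (-1 + 2) = (5 - 7) + 1 = -2 + 1 = -1)
Q*x(T) = -3**(3/2) = -3*sqrt(3)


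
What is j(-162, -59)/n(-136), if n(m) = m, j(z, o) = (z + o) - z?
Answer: 59/136 ≈ 0.43382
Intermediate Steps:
j(z, o) = o (j(z, o) = (o + z) - z = o)
j(-162, -59)/n(-136) = -59/(-136) = -59*(-1/136) = 59/136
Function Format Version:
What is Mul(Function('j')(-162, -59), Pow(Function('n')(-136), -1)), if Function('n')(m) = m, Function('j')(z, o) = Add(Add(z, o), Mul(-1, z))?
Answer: Rational(59, 136) ≈ 0.43382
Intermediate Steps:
Function('j')(z, o) = o (Function('j')(z, o) = Add(Add(o, z), Mul(-1, z)) = o)
Mul(Function('j')(-162, -59), Pow(Function('n')(-136), -1)) = Mul(-59, Pow(-136, -1)) = Mul(-59, Rational(-1, 136)) = Rational(59, 136)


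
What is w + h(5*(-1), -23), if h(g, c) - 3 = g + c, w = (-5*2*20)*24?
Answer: -4825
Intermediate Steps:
w = -4800 (w = -10*20*24 = -200*24 = -4800)
h(g, c) = 3 + c + g (h(g, c) = 3 + (g + c) = 3 + (c + g) = 3 + c + g)
w + h(5*(-1), -23) = -4800 + (3 - 23 + 5*(-1)) = -4800 + (3 - 23 - 5) = -4800 - 25 = -4825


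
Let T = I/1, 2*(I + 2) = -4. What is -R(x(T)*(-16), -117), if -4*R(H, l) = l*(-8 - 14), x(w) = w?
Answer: 1287/2 ≈ 643.50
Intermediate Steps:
I = -4 (I = -2 + (1/2)*(-4) = -2 - 2 = -4)
T = -4 (T = -4/1 = -4*1 = -4)
R(H, l) = 11*l/2 (R(H, l) = -l*(-8 - 14)/4 = -l*(-22)/4 = -(-11)*l/2 = 11*l/2)
-R(x(T)*(-16), -117) = -11*(-117)/2 = -1*(-1287/2) = 1287/2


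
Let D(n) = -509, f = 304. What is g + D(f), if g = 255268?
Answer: 254759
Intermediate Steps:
g + D(f) = 255268 - 509 = 254759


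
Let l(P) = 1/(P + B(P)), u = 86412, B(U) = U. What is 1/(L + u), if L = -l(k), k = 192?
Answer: 384/33182207 ≈ 1.1572e-5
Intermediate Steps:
l(P) = 1/(2*P) (l(P) = 1/(P + P) = 1/(2*P))
L = -1/384 (L = -1/(2*192) = -1*1/384 = -1/384 ≈ -0.0026042)
1/(L + u) = 1/(-1/384 + 86412) = 1/(33182207/384) = 384/33182207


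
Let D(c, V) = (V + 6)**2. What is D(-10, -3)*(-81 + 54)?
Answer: -243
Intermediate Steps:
D(c, V) = (6 + V)**2
D(-10, -3)*(-81 + 54) = (6 - 3)**2*(-81 + 54) = 3**2*(-27) = 9*(-27) = -243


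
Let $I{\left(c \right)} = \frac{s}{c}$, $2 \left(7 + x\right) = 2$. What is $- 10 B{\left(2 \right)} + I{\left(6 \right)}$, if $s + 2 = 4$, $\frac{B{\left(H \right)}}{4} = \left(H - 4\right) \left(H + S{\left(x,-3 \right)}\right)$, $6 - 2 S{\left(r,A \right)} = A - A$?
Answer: $\frac{1201}{3} \approx 400.33$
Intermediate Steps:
$x = -6$ ($x = -7 + \frac{1}{2} \cdot 2 = -7 + 1 = -6$)
$S{\left(r,A \right)} = 3$ ($S{\left(r,A \right)} = 3 - \frac{A - A}{2} = 3 - 0 = 3 + 0 = 3$)
$B{\left(H \right)} = 4 \left(-4 + H\right) \left(3 + H\right)$ ($B{\left(H \right)} = 4 \left(H - 4\right) \left(H + 3\right) = 4 \left(-4 + H\right) \left(3 + H\right)$)
$s = 2$ ($s = -2 + 4 = 2$)
$I{\left(c \right)} = \frac{2}{c}$
$- 10 B{\left(2 \right)} + I{\left(6 \right)} = - 10 \left(-48 - 8 + 4 \cdot 2^{2}\right) + \frac{2}{6} = - 10 \left(-48 - 8 + 4 \cdot 4\right) + 2 \cdot \frac{1}{6} = - 10 \left(-48 - 8 + 16\right) + \frac{1}{3} = \left(-10\right) \left(-40\right) + \frac{1}{3} = 400 + \frac{1}{3} = \frac{1201}{3}$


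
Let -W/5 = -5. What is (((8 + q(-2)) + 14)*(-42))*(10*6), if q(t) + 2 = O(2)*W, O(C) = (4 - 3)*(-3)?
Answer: 138600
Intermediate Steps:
O(C) = -3 (O(C) = 1*(-3) = -3)
W = 25 (W = -5*(-5) = 25)
q(t) = -77 (q(t) = -2 - 3*25 = -2 - 75 = -77)
(((8 + q(-2)) + 14)*(-42))*(10*6) = (((8 - 77) + 14)*(-42))*(10*6) = ((-69 + 14)*(-42))*60 = -55*(-42)*60 = 2310*60 = 138600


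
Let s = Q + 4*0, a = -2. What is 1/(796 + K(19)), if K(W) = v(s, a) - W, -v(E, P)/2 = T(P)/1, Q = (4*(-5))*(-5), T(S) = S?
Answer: 1/781 ≈ 0.0012804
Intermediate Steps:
Q = 100 (Q = -20*(-5) = 100)
s = 100 (s = 100 + 4*0 = 100 + 0 = 100)
v(E, P) = -2*P (v(E, P) = -2*P/1 = -2*P)
K(W) = 4 - W (K(W) = -2*(-2) - W = 4 - W)
1/(796 + K(19)) = 1/(796 + (4 - 1*19)) = 1/(796 + (4 - 19)) = 1/(796 - 15) = 1/781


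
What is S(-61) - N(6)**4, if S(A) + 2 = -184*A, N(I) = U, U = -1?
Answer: 11221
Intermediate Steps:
N(I) = -1
S(A) = -2 - 184*A
S(-61) - N(6)**4 = (-2 - 184*(-61)) - 1*(-1)**4 = (-2 + 11224) - 1*1 = 11222 - 1 = 11221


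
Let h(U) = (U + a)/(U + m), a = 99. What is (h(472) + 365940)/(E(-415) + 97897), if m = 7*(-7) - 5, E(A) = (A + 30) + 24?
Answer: 152963491/40770048 ≈ 3.7519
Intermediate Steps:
E(A) = 54 + A (E(A) = (30 + A) + 24 = 54 + A)
m = -54 (m = -49 - 5 = -54)
h(U) = (99 + U)/(-54 + U) (h(U) = (U + 99)/(U - 54) = (99 + U)/(-54 + U))
(h(472) + 365940)/(E(-415) + 97897) = ((99 + 472)/(-54 + 472) + 365940)/((54 - 415) + 97897) = (571/418 + 365940)/(-361 + 97897) = ((1/418)*571 + 365940)/97536 = (571/418 + 365940)*(1/97536) = (152963491/418)*(1/97536) = 152963491/40770048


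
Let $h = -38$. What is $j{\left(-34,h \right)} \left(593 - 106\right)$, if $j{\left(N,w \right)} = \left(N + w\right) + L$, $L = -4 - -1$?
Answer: $-36525$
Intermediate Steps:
$L = -3$ ($L = -4 + 1 = -3$)
$j{\left(N,w \right)} = -3 + N + w$ ($j{\left(N,w \right)} = \left(N + w\right) - 3 = -3 + N + w$)
$j{\left(-34,h \right)} \left(593 - 106\right) = \left(-3 - 34 - 38\right) \left(593 - 106\right) = \left(-75\right) 487 = -36525$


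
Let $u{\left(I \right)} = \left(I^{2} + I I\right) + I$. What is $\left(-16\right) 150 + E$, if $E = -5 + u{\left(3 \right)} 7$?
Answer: $-2258$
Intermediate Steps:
$u{\left(I \right)} = I + 2 I^{2}$ ($u{\left(I \right)} = \left(I^{2} + I^{2}\right) + I = 2 I^{2} + I = I + 2 I^{2}$)
$E = 142$ ($E = -5 + 3 \left(1 + 2 \cdot 3\right) 7 = -5 + 3 \left(1 + 6\right) 7 = -5 + 3 \cdot 7 \cdot 7 = -5 + 21 \cdot 7 = -5 + 147 = 142$)
$\left(-16\right) 150 + E = \left(-16\right) 150 + 142 = -2400 + 142 = -2258$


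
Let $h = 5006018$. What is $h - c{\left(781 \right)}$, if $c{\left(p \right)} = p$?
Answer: $5005237$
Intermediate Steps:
$h - c{\left(781 \right)} = 5006018 - 781 = 5005237$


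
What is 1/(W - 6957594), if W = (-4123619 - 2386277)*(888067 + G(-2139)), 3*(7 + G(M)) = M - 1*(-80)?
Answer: -3/17330151722198 ≈ -1.7311e-13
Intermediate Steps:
G(M) = 59/3 + M/3 (G(M) = -7 + (M - 1*(-80))/3 = -7 + (M + 80)/3 = -7 + (80 + M)/3 = -7 + (80/3 + M/3) = 59/3 + M/3)
W = -17330130849416/3 (W = (-4123619 - 2386277)*(888067 + (59/3 + (⅓)*(-2139))) = -6509896*(888067 + (59/3 - 713)) = -6509896*(888067 - 2080/3) = -6509896*2662121/3 = -17330130849416/3 ≈ -5.7767e+12)
1/(W - 6957594) = 1/(-17330130849416/3 - 6957594) = 1/(-17330151722198/3) = -3/17330151722198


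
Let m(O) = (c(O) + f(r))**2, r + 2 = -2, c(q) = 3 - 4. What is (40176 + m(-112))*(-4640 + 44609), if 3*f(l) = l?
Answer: 1606012153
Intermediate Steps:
c(q) = -1
r = -4 (r = -2 - 2 = -4)
f(l) = l/3
m(O) = 49/9 (m(O) = (-1 + (1/3)*(-4))**2 = (-1 - 4/3)**2 = (-7/3)**2 = 49/9)
(40176 + m(-112))*(-4640 + 44609) = (40176 + 49/9)*(-4640 + 44609) = (361633/9)*39969 = 1606012153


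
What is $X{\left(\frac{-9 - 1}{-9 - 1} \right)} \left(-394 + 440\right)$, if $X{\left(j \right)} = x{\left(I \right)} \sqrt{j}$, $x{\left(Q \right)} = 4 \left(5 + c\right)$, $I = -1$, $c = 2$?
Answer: $1288$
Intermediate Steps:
$x{\left(Q \right)} = 28$ ($x{\left(Q \right)} = 4 \left(5 + 2\right) = 4 \cdot 7 = 28$)
$X{\left(j \right)} = 28 \sqrt{j}$
$X{\left(\frac{-9 - 1}{-9 - 1} \right)} \left(-394 + 440\right) = 28 \sqrt{\frac{-9 - 1}{-9 - 1}} \left(-394 + 440\right) = 28 \sqrt{- \frac{10}{-10}} \cdot 46 = 28 \sqrt{\left(-10\right) \left(- \frac{1}{10}\right)} 46 = 28 \sqrt{1} \cdot 46 = 28 \cdot 1 \cdot 46 = 28 \cdot 46 = 1288$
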